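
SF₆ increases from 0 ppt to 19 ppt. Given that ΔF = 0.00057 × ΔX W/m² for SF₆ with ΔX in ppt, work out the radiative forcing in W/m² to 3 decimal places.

ΔF = 0.011 W/m²

SF₆: ΔF = 0.00057 × (19 − 0) = 0.00057 × 19 = 0.0108 W/m².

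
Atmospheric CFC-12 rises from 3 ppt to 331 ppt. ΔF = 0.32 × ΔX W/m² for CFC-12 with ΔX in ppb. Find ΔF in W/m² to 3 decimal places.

CFC-12: Δ = 331 − 3 = 328 ppt = 0.328 ppb; ΔF = 0.32 × 0.328 = 0.1050 W/m².

ΔF = 0.105 W/m²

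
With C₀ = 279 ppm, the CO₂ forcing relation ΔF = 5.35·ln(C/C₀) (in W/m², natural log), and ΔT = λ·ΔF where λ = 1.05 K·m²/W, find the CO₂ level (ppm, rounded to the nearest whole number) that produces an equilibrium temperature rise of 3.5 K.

Required forcing: ΔF = ΔT/λ = 3.5/1.05 = 3.3333 W/m².
Then ln(C/279) = ΔF/5.35 = 3.3333/5.35 = 0.62305.
So C = 279 × e^0.62305 = 279 × 1.86461 = 520.23 ppm.

C ≈ 520 ppm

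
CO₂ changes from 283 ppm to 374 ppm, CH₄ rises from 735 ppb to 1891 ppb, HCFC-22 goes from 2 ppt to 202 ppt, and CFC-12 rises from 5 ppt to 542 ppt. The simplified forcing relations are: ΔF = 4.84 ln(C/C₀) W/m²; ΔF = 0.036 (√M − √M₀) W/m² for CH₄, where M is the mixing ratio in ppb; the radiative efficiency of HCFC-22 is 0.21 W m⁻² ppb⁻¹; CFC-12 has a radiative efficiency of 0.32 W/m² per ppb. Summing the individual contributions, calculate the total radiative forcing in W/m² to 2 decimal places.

ΔF = 2.15 W/m²

CO₂: 4.84 × ln(374/283) = 4.84 × ln(1.32155) = 4.84 × 0.27881 = 1.3494 W/m².
CH₄: 0.036 × (√1891 − √735) = 0.036 × (43.4856 − 27.1109) = 0.036 × 16.3747 = 0.5895 W/m².
HCFC-22: Δ = 202 − 2 = 200 ppt = 0.200 ppb; ΔF = 0.21 × 0.200 = 0.0420 W/m².
CFC-12: Δ = 542 − 5 = 537 ppt = 0.537 ppb; ΔF = 0.32 × 0.537 = 0.1718 W/m².
Total ΔF = 1.3494 + 0.5895 + 0.0420 + 0.1718 = 2.1527 W/m².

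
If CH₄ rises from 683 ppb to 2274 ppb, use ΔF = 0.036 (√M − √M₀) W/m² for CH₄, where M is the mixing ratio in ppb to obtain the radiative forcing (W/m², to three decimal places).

ΔF = 0.776 W/m²

CH₄: 0.036 × (√2274 − √683) = 0.036 × (47.6865 − 26.1343) = 0.036 × 21.5522 = 0.7759 W/m².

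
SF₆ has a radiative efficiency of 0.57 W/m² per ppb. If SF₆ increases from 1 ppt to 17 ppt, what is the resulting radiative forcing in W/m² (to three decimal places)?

SF₆: Δ = 17 − 1 = 16 ppt = 0.016 ppb; ΔF = 0.57 × 0.016 = 0.0091 W/m².

ΔF = 0.009 W/m²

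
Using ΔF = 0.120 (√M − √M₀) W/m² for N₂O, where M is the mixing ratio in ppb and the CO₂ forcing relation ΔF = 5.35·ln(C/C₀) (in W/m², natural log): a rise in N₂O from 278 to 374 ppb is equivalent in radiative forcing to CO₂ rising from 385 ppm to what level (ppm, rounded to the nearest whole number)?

C ≈ 409 ppm

N₂O forcing: 0.120 × (√374 − √278) = 0.120 × (19.3391 − 16.6733) = 0.120 × 2.6658 = 0.31990 W/m².
Set 5.35 ln(C/385) = 0.31990: ln(C/385) = 0.31990/5.35 = 0.05979, so C = 385 × e^0.05979 = 385 × 1.06161 = 408.72 ppm.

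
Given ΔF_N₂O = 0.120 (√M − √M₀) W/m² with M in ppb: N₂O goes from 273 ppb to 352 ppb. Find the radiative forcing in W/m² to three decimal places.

ΔF = 0.269 W/m²

N₂O: 0.120 × (√352 − √273) = 0.120 × (18.7617 − 16.5227) = 0.120 × 2.2390 = 0.2687 W/m².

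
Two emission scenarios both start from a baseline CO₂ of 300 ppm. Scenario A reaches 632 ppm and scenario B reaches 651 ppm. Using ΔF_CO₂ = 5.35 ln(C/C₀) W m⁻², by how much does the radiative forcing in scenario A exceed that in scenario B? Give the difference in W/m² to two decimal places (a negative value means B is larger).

ΔF_A = 5.35 ln(632/300) = 5.35 × 0.74511 = 3.9863 W/m².
ΔF_B = 5.35 ln(651/300) = 5.35 × 0.77473 = 4.1448 W/m².
Difference: 3.9863 − 4.1448 = -0.1585 W/m².
(Equivalently, ΔF_A − ΔF_B = 5.35 ln(632/651) = 5.35 × -0.02962 = -0.1585 W/m².)

ΔF_A − ΔF_B = -0.16 W/m²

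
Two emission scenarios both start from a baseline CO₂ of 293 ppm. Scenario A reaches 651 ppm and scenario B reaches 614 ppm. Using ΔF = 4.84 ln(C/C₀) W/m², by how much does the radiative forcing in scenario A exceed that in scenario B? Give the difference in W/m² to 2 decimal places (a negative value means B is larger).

ΔF_A − ΔF_B = 0.28 W/m²

ΔF_A = 4.84 ln(651/293) = 4.84 × 0.79834 = 3.8640 W/m².
ΔF_B = 4.84 ln(614/293) = 4.84 × 0.73982 = 3.5807 W/m².
Difference: 3.8640 − 3.5807 = 0.2833 W/m².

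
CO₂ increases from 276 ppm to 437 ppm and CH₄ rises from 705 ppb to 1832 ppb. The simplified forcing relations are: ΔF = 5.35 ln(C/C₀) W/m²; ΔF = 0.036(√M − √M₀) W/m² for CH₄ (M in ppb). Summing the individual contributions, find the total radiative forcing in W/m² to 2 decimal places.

CO₂: 5.35 × ln(437/276) = 5.35 × ln(1.58333) = 5.35 × 0.45953 = 2.4585 W/m².
CH₄: 0.036 × (√1832 − √705) = 0.036 × (42.8019 − 26.5518) = 0.036 × 16.2501 = 0.5850 W/m².
Total ΔF = 2.4585 + 0.5850 = 3.0435 W/m².

ΔF = 3.04 W/m²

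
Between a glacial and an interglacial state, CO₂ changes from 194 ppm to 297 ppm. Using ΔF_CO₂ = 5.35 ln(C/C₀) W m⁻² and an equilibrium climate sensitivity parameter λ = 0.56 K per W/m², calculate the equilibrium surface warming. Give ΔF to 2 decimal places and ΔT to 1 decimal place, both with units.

ΔF = 2.28 W/m²; ΔT = 1.3 K

CO₂: 5.35 × ln(297/194) = 5.35 × ln(1.53093) = 5.35 × 0.42588 = 2.2785 W/m².
ΔT = λ ΔF = 0.56 × 2.28 = 1.2768 K.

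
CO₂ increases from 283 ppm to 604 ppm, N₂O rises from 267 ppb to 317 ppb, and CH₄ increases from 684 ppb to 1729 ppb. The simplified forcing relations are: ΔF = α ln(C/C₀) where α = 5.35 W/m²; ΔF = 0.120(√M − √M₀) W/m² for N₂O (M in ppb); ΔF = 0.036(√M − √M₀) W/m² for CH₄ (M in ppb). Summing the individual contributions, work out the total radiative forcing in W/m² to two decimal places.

CO₂: 5.35 × ln(604/283) = 5.35 × ln(2.13428) = 5.35 × 0.75813 = 4.0560 W/m².
N₂O: 0.120 × (√317 − √267) = 0.120 × (17.8045 − 16.3401) = 0.120 × 1.4644 = 0.1757 W/m².
CH₄: 0.036 × (√1729 − √684) = 0.036 × (41.5812 − 26.1534) = 0.036 × 15.4278 = 0.5554 W/m².
Total ΔF = 4.0560 + 0.1757 + 0.5554 = 4.7871 W/m².

ΔF = 4.79 W/m²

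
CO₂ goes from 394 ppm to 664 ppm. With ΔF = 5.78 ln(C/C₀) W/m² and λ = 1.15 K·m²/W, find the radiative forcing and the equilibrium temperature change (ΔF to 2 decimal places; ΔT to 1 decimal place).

CO₂: 5.78 × ln(664/394) = 5.78 × ln(1.68528) = 5.78 × 0.52193 = 3.0168 W/m².
ΔT = λ ΔF = 1.15 × 3.02 = 3.4730 K.

ΔF = 3.02 W/m²; ΔT = 3.5 K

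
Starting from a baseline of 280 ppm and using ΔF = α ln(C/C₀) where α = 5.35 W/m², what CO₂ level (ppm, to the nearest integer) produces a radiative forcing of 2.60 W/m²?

Set 5.35 ln(C/280) = 2.60, so ln(C/280) = 2.60/5.35 = 0.48598.
Then C/280 = e^0.48598 = 1.62577, giving C = 280 × 1.62577 = 455.22 ppm.

C ≈ 455 ppm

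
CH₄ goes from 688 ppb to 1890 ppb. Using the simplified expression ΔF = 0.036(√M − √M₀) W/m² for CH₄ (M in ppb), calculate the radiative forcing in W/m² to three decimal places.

ΔF = 0.621 W/m²

CH₄: 0.036 × (√1890 − √688) = 0.036 × (43.4741 − 26.2298) = 0.036 × 17.2443 = 0.6208 W/m².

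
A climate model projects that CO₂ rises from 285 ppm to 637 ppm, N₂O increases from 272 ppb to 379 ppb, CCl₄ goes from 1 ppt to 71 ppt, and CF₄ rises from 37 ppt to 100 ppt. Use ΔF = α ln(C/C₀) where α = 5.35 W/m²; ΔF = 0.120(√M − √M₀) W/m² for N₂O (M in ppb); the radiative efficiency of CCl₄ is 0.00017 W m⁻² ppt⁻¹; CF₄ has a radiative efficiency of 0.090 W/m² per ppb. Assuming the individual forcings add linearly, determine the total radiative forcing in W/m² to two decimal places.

ΔF = 4.68 W/m²

CO₂: 5.35 × ln(637/285) = 5.35 × ln(2.23509) = 5.35 × 0.80428 = 4.3029 W/m².
N₂O: 0.120 × (√379 − √272) = 0.120 × (19.4679 − 16.4924) = 0.120 × 2.9755 = 0.3571 W/m².
CCl₄: ΔF = 0.00017 × (71 − 1) = 0.00017 × 70 = 0.0119 W/m².
CF₄: Δ = 100 − 37 = 63 ppt = 0.063 ppb; ΔF = 0.090 × 0.063 = 0.0057 W/m².
Total ΔF = 4.3029 + 0.3571 + 0.0119 + 0.0057 = 4.6776 W/m².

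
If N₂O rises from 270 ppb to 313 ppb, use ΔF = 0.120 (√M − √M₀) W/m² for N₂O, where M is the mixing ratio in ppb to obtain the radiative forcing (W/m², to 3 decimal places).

N₂O: 0.120 × (√313 − √270) = 0.120 × (17.6918 − 16.4317) = 0.120 × 1.2601 = 0.1512 W/m².

ΔF = 0.151 W/m²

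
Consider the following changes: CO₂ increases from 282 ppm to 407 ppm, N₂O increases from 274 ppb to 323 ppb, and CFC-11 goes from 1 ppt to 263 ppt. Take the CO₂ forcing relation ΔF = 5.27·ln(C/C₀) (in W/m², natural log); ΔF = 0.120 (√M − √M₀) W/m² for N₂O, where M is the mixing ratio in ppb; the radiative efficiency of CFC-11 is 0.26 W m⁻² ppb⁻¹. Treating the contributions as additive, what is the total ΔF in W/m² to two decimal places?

CO₂: 5.27 × ln(407/282) = 5.27 × ln(1.44326) = 5.27 × 0.36690 = 1.9336 W/m².
N₂O: 0.120 × (√323 − √274) = 0.120 × (17.9722 − 16.5529) = 0.120 × 1.4193 = 0.1703 W/m².
CFC-11: Δ = 263 − 1 = 262 ppt = 0.262 ppb; ΔF = 0.26 × 0.262 = 0.0681 W/m².
Total ΔF = 1.9336 + 0.1703 + 0.0681 = 2.1720 W/m².

ΔF = 2.17 W/m²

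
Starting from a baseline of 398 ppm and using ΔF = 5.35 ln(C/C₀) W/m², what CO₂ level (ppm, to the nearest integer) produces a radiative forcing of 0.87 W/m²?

Set 5.35 ln(C/398) = 0.87, so ln(C/398) = 0.87/5.35 = 0.16262.
Then C/398 = e^0.16262 = 1.17659, giving C = 398 × 1.17659 = 468.28 ppm.

C ≈ 468 ppm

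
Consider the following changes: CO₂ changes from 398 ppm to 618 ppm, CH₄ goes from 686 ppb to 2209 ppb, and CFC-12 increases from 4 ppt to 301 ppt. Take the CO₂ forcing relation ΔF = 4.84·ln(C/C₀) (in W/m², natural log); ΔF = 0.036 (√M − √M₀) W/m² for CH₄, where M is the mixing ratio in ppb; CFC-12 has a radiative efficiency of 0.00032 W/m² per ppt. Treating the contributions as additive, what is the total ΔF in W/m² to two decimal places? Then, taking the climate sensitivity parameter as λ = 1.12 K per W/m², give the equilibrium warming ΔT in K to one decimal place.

ΔF = 2.97 W/m²; ΔT = 3.3 K

CO₂: 4.84 × ln(618/398) = 4.84 × ln(1.55276) = 4.84 × 0.44003 = 2.1297 W/m².
CH₄: 0.036 × (√2209 − √686) = 0.036 × (47.0000 − 26.1916) = 0.036 × 20.8084 = 0.7491 W/m².
CFC-12: ΔF = 0.00032 × (301 − 4) = 0.00032 × 297 = 0.0950 W/m².
Total ΔF = 2.1297 + 0.7491 + 0.0950 = 2.9738 W/m².
ΔT = λ ΔF = 1.12 × 2.97 = 3.3264 K.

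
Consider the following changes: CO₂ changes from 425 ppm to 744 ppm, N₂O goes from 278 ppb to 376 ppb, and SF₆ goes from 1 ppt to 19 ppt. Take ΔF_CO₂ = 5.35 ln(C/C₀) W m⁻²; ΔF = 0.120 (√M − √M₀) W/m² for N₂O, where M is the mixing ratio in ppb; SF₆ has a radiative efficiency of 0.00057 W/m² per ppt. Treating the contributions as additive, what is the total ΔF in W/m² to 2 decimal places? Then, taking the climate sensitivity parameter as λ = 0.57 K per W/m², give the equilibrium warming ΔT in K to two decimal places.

ΔF = 3.33 W/m²; ΔT = 1.90 K

CO₂: 5.35 × ln(744/425) = 5.35 × ln(1.75059) = 5.35 × 0.55995 = 2.9957 W/m².
N₂O: 0.120 × (√376 − √278) = 0.120 × (19.3907 − 16.6733) = 0.120 × 2.7174 = 0.3261 W/m².
SF₆: ΔF = 0.00057 × (19 − 1) = 0.00057 × 18 = 0.0103 W/m².
Total ΔF = 2.9957 + 0.3261 + 0.0103 = 3.3321 W/m².
ΔT = λ ΔF = 0.57 × 3.33 = 1.8981 K.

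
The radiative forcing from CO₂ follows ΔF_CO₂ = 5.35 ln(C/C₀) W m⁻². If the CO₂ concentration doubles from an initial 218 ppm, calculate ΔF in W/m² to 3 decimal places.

ΔF = 3.708 W/m²

Because the forcing depends only on the ratio C/C₀, the initial concentration does not enter.
ΔF = 5.35 × ln(2) = 5.35 × 0.69315 = 3.7084 W/m².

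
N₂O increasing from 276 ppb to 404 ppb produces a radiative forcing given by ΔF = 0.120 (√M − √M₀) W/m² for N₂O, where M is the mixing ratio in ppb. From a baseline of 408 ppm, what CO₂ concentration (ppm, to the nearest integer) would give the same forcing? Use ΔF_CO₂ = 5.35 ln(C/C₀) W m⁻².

N₂O forcing: 0.120 × (√404 − √276) = 0.120 × (20.0998 − 16.6132) = 0.120 × 3.4866 = 0.41839 W/m².
Set 5.35 ln(C/408) = 0.41839: ln(C/408) = 0.41839/5.35 = 0.07820, so C = 408 × e^0.07820 = 408 × 1.08134 = 441.19 ppm.

C ≈ 441 ppm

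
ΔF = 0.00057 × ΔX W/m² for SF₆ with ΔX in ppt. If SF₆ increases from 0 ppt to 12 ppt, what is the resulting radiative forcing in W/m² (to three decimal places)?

SF₆: ΔF = 0.00057 × (12 − 0) = 0.00057 × 12 = 0.0068 W/m².

ΔF = 0.007 W/m²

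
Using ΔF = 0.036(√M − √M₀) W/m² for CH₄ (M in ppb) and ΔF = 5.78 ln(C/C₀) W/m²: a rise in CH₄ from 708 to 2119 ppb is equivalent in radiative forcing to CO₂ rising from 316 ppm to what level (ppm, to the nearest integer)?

C ≈ 357 ppm

CH₄ forcing: 0.036 × (√2119 − √708) = 0.036 × (46.0326 − 26.6083) = 0.036 × 19.4243 = 0.69927 W/m².
Set 5.78 ln(C/316) = 0.69927: ln(C/316) = 0.69927/5.78 = 0.12098, so C = 316 × e^0.12098 = 316 × 1.12860 = 356.64 ppm.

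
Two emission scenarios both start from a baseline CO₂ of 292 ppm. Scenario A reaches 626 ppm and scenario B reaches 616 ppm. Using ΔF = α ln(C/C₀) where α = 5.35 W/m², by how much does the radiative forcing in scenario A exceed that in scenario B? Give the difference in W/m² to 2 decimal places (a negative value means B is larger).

ΔF_A − ΔF_B = 0.09 W/m²

ΔF_A = 5.35 ln(626/292) = 5.35 × 0.76260 = 4.0799 W/m².
ΔF_B = 5.35 ln(616/292) = 5.35 × 0.74649 = 3.9937 W/m².
Difference: 4.0799 − 3.9937 = 0.0862 W/m².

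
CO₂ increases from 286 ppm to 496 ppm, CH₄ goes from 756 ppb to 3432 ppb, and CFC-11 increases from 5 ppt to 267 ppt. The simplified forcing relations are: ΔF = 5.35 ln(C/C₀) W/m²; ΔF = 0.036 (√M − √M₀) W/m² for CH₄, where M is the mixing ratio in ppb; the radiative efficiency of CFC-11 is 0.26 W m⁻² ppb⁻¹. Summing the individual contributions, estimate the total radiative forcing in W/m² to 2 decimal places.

ΔF = 4.13 W/m²

CO₂: 5.35 × ln(496/286) = 5.35 × ln(1.73427) = 5.35 × 0.55059 = 2.9457 W/m².
CH₄: 0.036 × (√3432 − √756) = 0.036 × (58.5833 − 27.4955) = 0.036 × 31.0878 = 1.1192 W/m².
CFC-11: Δ = 267 − 5 = 262 ppt = 0.262 ppb; ΔF = 0.26 × 0.262 = 0.0681 W/m².
Total ΔF = 2.9457 + 1.1192 + 0.0681 = 4.1330 W/m².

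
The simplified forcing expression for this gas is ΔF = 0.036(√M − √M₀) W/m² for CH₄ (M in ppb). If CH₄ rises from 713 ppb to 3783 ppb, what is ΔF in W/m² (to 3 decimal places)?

CH₄: 0.036 × (√3783 − √713) = 0.036 × (61.5061 − 26.7021) = 0.036 × 34.8040 = 1.2529 W/m².

ΔF = 1.253 W/m²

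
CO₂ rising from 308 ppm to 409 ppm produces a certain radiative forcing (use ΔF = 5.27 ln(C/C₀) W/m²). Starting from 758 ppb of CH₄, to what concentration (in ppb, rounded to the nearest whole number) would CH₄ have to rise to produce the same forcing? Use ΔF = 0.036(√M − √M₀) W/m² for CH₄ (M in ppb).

CO₂ forcing: 5.27 × ln(409/308) = 5.27 × 0.283615 = 1.49465 W/m².
Set 0.036(√M − √758) = 1.49465: √M = 1.49465/0.036 + √758 = 41.5181 + 27.5318 = 69.0499.
M = (69.0499)² = 4767.89 ppb.

M ≈ 4768 ppb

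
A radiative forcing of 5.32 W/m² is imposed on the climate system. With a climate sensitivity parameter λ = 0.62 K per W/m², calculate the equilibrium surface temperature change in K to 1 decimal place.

ΔT = 3.3 K

ΔT = λ ΔF = 0.62 × 5.32 = 3.2984 K.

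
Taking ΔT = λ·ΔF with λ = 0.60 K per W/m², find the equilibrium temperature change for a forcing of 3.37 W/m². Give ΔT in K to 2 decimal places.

ΔT = 2.02 K

ΔT = λ ΔF = 0.60 × 3.37 = 2.0220 K.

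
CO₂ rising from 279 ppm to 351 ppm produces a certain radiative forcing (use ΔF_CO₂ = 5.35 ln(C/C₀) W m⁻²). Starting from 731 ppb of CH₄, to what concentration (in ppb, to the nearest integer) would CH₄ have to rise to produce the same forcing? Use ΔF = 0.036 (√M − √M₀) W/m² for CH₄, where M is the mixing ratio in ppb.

M ≈ 3740 ppb

CO₂ forcing: 5.35 × ln(351/279) = 5.35 × 0.229574 = 1.22822 W/m².
Set 0.036(√M − √731) = 1.22822: √M = 1.22822/0.036 + √731 = 34.1172 + 27.0370 = 61.1542.
M = (61.1542)² = 3739.84 ppb.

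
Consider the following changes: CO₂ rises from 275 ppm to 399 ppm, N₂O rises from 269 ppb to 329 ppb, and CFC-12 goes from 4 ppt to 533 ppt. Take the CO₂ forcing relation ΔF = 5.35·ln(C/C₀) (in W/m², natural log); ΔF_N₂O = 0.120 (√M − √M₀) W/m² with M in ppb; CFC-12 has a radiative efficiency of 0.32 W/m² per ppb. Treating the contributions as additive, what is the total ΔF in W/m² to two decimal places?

ΔF = 2.37 W/m²

CO₂: 5.35 × ln(399/275) = 5.35 × ln(1.45091) = 5.35 × 0.37219 = 1.9912 W/m².
N₂O: 0.120 × (√329 − √269) = 0.120 × (18.1384 − 16.4012) = 0.120 × 1.7372 = 0.2085 W/m².
CFC-12: Δ = 533 − 4 = 529 ppt = 0.529 ppb; ΔF = 0.32 × 0.529 = 0.1693 W/m².
Total ΔF = 1.9912 + 0.2085 + 0.1693 = 2.3690 W/m².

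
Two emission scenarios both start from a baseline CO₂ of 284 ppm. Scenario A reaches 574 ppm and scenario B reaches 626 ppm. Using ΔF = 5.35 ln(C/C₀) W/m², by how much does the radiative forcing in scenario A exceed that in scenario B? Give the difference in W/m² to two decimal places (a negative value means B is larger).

ΔF_A − ΔF_B = -0.46 W/m²

ΔF_A = 5.35 ln(574/284) = 5.35 × 0.70366 = 3.7646 W/m².
ΔF_B = 5.35 ln(626/284) = 5.35 × 0.79038 = 4.2285 W/m².
Difference: 3.7646 − 4.2285 = -0.4639 W/m².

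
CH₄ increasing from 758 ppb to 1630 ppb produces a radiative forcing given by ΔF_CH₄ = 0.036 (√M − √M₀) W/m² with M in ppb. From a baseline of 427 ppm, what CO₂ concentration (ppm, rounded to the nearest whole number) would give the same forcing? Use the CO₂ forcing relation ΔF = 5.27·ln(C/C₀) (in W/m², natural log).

CH₄ forcing: 0.036 × (√1630 − √758) = 0.036 × (40.3733 − 27.5318) = 0.036 × 12.8415 = 0.46229 W/m².
Set 5.27 ln(C/427) = 0.46229: ln(C/427) = 0.46229/5.27 = 0.08772, so C = 427 × e^0.08772 = 427 × 1.09168 = 466.15 ppm.

C ≈ 466 ppm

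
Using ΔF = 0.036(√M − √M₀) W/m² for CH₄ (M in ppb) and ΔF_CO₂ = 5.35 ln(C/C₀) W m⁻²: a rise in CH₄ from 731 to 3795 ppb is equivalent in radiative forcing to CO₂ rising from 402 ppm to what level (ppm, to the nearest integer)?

C ≈ 507 ppm

CH₄ forcing: 0.036 × (√3795 − √731) = 0.036 × (61.6036 − 27.0370) = 0.036 × 34.5666 = 1.24440 W/m².
Set 5.35 ln(C/402) = 1.24440: ln(C/402) = 1.24440/5.35 = 0.23260, so C = 402 × e^0.23260 = 402 × 1.26188 = 507.28 ppm.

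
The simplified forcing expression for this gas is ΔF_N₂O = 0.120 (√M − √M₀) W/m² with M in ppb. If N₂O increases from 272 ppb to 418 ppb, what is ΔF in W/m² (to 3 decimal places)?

N₂O: 0.120 × (√418 − √272) = 0.120 × (20.4450 − 16.4924) = 0.120 × 3.9526 = 0.4743 W/m².

ΔF = 0.474 W/m²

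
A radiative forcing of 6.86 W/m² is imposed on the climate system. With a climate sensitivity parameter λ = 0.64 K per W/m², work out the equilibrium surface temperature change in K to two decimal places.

ΔT = λ ΔF = 0.64 × 6.86 = 4.3904 K.

ΔT = 4.39 K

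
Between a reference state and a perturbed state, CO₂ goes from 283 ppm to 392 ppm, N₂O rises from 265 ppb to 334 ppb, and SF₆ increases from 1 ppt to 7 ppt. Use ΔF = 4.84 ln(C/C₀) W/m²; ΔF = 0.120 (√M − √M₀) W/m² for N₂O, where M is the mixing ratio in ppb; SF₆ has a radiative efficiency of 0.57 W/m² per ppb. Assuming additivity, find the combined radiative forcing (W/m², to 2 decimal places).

CO₂: 4.84 × ln(392/283) = 4.84 × ln(1.38516) = 4.84 × 0.32582 = 1.5770 W/m².
N₂O: 0.120 × (√334 − √265) = 0.120 × (18.2757 − 16.2788) = 0.120 × 1.9969 = 0.2396 W/m².
SF₆: Δ = 7 − 1 = 6 ppt = 0.006 ppb; ΔF = 0.57 × 0.006 = 0.0034 W/m².
Total ΔF = 1.5770 + 0.2396 + 0.0034 = 1.8200 W/m².

ΔF = 1.82 W/m²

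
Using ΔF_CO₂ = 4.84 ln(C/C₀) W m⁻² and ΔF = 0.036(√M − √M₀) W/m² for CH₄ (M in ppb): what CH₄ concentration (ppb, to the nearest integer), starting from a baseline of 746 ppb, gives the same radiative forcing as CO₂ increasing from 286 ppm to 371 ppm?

CO₂ forcing: 4.84 × ln(371/286) = 4.84 × 0.260210 = 1.25942 W/m².
Set 0.036(√M − √746) = 1.25942: √M = 1.25942/0.036 + √746 = 34.9839 + 27.3130 = 62.2969.
M = (62.2969)² = 3880.90 ppb.

M ≈ 3881 ppb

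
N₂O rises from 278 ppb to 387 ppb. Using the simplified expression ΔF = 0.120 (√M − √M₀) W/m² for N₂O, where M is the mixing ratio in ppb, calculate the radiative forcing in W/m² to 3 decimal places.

ΔF = 0.360 W/m²

N₂O: 0.120 × (√387 − √278) = 0.120 × (19.6723 − 16.6733) = 0.120 × 2.9990 = 0.3599 W/m².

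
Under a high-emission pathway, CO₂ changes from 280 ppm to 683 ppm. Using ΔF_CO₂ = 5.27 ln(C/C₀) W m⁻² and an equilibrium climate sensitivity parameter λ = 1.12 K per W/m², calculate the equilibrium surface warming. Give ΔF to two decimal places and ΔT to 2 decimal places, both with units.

CO₂: 5.27 × ln(683/280) = 5.27 × ln(2.43929) = 5.27 × 0.89171 = 4.6993 W/m².
ΔT = λ ΔF = 1.12 × 4.70 = 5.2640 K.

ΔF = 4.70 W/m²; ΔT = 5.26 K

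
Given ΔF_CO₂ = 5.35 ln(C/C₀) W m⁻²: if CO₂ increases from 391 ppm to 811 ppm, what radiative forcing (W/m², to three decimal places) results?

CO₂ absorption bands are partially saturated, so forcing scales with the logarithm of the concentration ratio.
CO₂: 5.35 × ln(811/391) = 5.35 × ln(2.07417) = 5.35 × 0.72956 = 3.9031 W/m².

ΔF = 3.903 W/m²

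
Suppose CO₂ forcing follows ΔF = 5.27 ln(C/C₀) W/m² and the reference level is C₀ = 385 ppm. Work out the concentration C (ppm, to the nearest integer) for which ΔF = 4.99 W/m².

C ≈ 992 ppm

Set 5.27 ln(C/385) = 4.99, so ln(C/385) = 4.99/5.27 = 0.94687.
Then C/385 = e^0.94687 = 2.57763, giving C = 385 × 2.57763 = 992.39 ppm.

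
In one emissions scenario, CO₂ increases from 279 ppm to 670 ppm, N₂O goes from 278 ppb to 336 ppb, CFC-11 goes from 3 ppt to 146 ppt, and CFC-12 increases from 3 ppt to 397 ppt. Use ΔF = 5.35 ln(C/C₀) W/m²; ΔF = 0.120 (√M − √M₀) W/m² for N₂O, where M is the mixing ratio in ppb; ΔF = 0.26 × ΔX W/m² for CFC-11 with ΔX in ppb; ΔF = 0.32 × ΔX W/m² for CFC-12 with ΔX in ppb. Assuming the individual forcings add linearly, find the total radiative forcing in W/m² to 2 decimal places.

ΔF = 5.05 W/m²

CO₂: 5.35 × ln(670/279) = 5.35 × ln(2.40143) = 5.35 × 0.87606 = 4.6869 W/m².
N₂O: 0.120 × (√336 − √278) = 0.120 × (18.3303 − 16.6733) = 0.120 × 1.6570 = 0.1988 W/m².
CFC-11: Δ = 146 − 3 = 143 ppt = 0.143 ppb; ΔF = 0.26 × 0.143 = 0.0372 W/m².
CFC-12: Δ = 397 − 3 = 394 ppt = 0.394 ppb; ΔF = 0.32 × 0.394 = 0.1261 W/m².
Total ΔF = 4.6869 + 0.1988 + 0.0372 + 0.1261 = 5.0490 W/m².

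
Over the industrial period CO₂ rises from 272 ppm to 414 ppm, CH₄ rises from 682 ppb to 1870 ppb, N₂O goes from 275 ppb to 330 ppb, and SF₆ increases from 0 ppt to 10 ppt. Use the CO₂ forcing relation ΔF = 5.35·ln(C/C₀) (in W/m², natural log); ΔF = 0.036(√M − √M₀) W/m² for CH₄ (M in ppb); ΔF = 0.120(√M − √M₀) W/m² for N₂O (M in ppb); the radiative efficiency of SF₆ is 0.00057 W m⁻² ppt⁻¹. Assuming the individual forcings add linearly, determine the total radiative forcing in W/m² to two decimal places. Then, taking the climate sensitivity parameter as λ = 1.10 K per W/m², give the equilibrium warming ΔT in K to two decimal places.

CO₂: 5.35 × ln(414/272) = 5.35 × ln(1.52206) = 5.35 × 0.42006 = 2.2473 W/m².
CH₄: 0.036 × (√1870 − √682) = 0.036 × (43.2435 − 26.1151) = 0.036 × 17.1284 = 0.6166 W/m².
N₂O: 0.120 × (√330 − √275) = 0.120 × (18.1659 − 16.5831) = 0.120 × 1.5828 = 0.1899 W/m².
SF₆: ΔF = 0.00057 × (10 − 0) = 0.00057 × 10 = 0.0057 W/m².
Total ΔF = 2.2473 + 0.6166 + 0.1899 + 0.0057 = 3.0595 W/m².
ΔT = λ ΔF = 1.10 × 3.06 = 3.3660 K.

ΔF = 3.06 W/m²; ΔT = 3.37 K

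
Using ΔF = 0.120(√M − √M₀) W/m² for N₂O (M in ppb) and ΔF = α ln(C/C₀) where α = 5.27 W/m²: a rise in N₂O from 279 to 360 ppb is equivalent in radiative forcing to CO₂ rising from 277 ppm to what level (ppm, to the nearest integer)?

N₂O forcing: 0.120 × (√360 − √279) = 0.120 × (18.9737 − 16.7033) = 0.120 × 2.2704 = 0.27245 W/m².
Set 5.27 ln(C/277) = 0.27245: ln(C/277) = 0.27245/5.27 = 0.05170, so C = 277 × e^0.05170 = 277 × 1.05306 = 291.70 ppm.

C ≈ 292 ppm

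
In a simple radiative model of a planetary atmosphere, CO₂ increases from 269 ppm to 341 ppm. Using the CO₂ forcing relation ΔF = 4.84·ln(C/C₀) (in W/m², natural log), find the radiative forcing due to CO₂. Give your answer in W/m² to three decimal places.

ΔF = 1.148 W/m²

CO₂: 4.84 × ln(341/269) = 4.84 × ln(1.26766) = 4.84 × 0.23717 = 1.1479 W/m².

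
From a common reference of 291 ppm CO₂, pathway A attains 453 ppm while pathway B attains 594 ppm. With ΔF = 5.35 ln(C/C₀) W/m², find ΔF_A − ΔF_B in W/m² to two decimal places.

ΔF_A − ΔF_B = -1.45 W/m²

ΔF_A = 5.35 ln(453/291) = 5.35 × 0.44257 = 2.3677 W/m².
ΔF_B = 5.35 ln(594/291) = 5.35 × 0.71356 = 3.8175 W/m².
Difference: 2.3677 − 3.8175 = -1.4498 W/m².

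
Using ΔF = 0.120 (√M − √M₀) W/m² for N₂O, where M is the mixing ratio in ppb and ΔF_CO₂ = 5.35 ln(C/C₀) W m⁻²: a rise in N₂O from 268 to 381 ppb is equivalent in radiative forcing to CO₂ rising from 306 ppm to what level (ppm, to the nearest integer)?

N₂O forcing: 0.120 × (√381 − √268) = 0.120 × (19.5192 − 16.3707) = 0.120 × 3.1485 = 0.37782 W/m².
Set 5.35 ln(C/306) = 0.37782: ln(C/306) = 0.37782/5.35 = 0.07062, so C = 306 × e^0.07062 = 306 × 1.07317 = 328.39 ppm.

C ≈ 328 ppm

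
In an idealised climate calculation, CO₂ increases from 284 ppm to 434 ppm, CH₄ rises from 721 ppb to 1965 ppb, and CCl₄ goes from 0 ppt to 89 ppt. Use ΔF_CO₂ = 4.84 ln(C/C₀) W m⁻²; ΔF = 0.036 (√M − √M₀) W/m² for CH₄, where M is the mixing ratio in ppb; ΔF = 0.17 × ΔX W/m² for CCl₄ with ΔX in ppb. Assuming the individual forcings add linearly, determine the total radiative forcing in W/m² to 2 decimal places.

ΔF = 2.70 W/m²

CO₂: 4.84 × ln(434/284) = 4.84 × ln(1.52817) = 4.84 × 0.42407 = 2.0525 W/m².
CH₄: 0.036 × (√1965 − √721) = 0.036 × (44.3283 − 26.8514) = 0.036 × 17.4769 = 0.6292 W/m².
CCl₄: Δ = 89 − 0 = 89 ppt = 0.089 ppb; ΔF = 0.17 × 0.089 = 0.0151 W/m².
Total ΔF = 2.0525 + 0.6292 + 0.0151 = 2.6968 W/m².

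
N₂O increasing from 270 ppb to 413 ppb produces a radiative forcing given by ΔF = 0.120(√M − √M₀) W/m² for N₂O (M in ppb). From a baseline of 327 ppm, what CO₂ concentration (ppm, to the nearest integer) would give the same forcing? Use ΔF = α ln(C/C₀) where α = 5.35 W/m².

N₂O forcing: 0.120 × (√413 − √270) = 0.120 × (20.3224 − 16.4317) = 0.120 × 3.8907 = 0.46688 W/m².
Set 5.35 ln(C/327) = 0.46688: ln(C/327) = 0.46688/5.35 = 0.08727, so C = 327 × e^0.08727 = 327 × 1.09119 = 356.82 ppm.

C ≈ 357 ppm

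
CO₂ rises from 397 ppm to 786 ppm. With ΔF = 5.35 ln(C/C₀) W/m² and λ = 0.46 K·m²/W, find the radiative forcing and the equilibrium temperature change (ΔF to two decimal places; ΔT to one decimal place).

CO₂: 5.35 × ln(786/397) = 5.35 × ln(1.97985) = 5.35 × 0.68302 = 3.6542 W/m².
ΔT = λ ΔF = 0.46 × 3.65 = 1.6790 K.

ΔF = 3.65 W/m²; ΔT = 1.7 K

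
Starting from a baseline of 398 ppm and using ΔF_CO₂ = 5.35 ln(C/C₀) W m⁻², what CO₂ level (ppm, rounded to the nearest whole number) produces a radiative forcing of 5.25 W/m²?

Set 5.35 ln(C/398) = 5.25, so ln(C/398) = 5.25/5.35 = 0.98131.
Then C/398 = e^0.98131 = 2.66795, giving C = 398 × 2.66795 = 1061.84 ppm.

C ≈ 1062 ppm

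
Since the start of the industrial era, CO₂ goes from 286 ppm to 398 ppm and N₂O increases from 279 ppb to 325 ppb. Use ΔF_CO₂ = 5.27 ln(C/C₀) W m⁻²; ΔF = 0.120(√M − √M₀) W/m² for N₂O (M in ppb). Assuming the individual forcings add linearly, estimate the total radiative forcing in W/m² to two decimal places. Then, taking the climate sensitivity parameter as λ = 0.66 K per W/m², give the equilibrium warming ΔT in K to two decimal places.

ΔF = 1.90 W/m²; ΔT = 1.25 K

CO₂: 5.27 × ln(398/286) = 5.27 × ln(1.39161) = 5.27 × 0.33046 = 1.7415 W/m².
N₂O: 0.120 × (√325 − √279) = 0.120 × (18.0278 − 16.7033) = 0.120 × 1.3245 = 0.1589 W/m².
Total ΔF = 1.7415 + 0.1589 = 1.9004 W/m².
ΔT = λ ΔF = 0.66 × 1.90 = 1.2540 K.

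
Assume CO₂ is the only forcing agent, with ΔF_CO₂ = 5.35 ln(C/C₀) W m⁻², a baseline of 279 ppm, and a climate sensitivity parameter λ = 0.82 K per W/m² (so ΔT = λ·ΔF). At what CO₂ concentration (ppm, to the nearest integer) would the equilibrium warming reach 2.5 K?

C ≈ 493 ppm

Required forcing: ΔF = ΔT/λ = 2.5/0.82 = 3.0488 W/m².
Then ln(C/279) = ΔF/5.35 = 3.0488/5.35 = 0.56987.
So C = 279 × e^0.56987 = 279 × 1.76804 = 493.28 ppm.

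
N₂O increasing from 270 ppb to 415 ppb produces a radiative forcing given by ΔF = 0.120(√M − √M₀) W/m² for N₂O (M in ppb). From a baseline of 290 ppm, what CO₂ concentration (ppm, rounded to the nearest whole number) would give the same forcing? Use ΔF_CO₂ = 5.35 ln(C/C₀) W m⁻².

C ≈ 317 ppm

N₂O forcing: 0.120 × (√415 − √270) = 0.120 × (20.3715 − 16.4317) = 0.120 × 3.9398 = 0.47278 W/m².
Set 5.35 ln(C/290) = 0.47278: ln(C/290) = 0.47278/5.35 = 0.08837, so C = 290 × e^0.08837 = 290 × 1.09239 = 316.79 ppm.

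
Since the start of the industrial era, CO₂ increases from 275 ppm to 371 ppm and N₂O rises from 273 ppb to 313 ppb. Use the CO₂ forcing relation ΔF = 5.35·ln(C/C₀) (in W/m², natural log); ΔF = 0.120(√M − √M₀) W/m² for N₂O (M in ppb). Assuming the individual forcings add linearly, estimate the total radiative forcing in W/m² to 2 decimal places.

CO₂: 5.35 × ln(371/275) = 5.35 × ln(1.34909) = 5.35 × 0.29943 = 1.6020 W/m².
N₂O: 0.120 × (√313 − √273) = 0.120 × (17.6918 − 16.5227) = 0.120 × 1.1691 = 0.1403 W/m².
Total ΔF = 1.6020 + 0.1403 = 1.7423 W/m².

ΔF = 1.74 W/m²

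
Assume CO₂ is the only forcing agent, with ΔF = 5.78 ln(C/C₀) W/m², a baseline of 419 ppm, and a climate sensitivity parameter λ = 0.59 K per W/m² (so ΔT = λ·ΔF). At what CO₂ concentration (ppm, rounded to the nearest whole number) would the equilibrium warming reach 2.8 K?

C ≈ 952 ppm

Required forcing: ΔF = ΔT/λ = 2.8/0.59 = 4.7458 W/m².
Then ln(C/419) = ΔF/5.78 = 4.7458/5.78 = 0.82107.
So C = 419 × e^0.82107 = 419 × 2.27293 = 952.36 ppm.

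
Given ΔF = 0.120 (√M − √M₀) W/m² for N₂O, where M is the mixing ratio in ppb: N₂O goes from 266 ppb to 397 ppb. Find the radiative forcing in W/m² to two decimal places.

ΔF = 0.43 W/m²

N₂O: 0.120 × (√397 − √266) = 0.120 × (19.9249 − 16.3095) = 0.120 × 3.6154 = 0.4338 W/m².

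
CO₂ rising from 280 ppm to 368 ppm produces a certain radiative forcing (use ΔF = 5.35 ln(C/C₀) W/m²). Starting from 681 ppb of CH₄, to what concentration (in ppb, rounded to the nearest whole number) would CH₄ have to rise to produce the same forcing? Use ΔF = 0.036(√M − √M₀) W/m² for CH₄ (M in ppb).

M ≈ 4450 ppb

CO₂ forcing: 5.35 × ln(368/280) = 5.35 × 0.273293 = 1.46212 W/m².
Set 0.036(√M − √681) = 1.46212: √M = 1.46212/0.036 + √681 = 40.6144 + 26.0960 = 66.7104.
M = (66.7104)² = 4450.28 ppb.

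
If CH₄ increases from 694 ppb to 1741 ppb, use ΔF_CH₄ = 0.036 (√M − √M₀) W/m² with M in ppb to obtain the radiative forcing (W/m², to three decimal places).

ΔF = 0.554 W/m²

CH₄: 0.036 × (√1741 − √694) = 0.036 × (41.7253 − 26.3439) = 0.036 × 15.3814 = 0.5537 W/m².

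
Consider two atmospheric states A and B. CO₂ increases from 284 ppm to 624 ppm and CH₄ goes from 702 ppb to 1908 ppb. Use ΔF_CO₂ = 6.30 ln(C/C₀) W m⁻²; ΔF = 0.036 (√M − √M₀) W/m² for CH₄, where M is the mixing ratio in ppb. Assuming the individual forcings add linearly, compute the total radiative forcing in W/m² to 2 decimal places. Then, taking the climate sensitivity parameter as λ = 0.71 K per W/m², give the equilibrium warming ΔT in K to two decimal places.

CO₂: 6.30 × ln(624/284) = 6.30 × ln(2.19718) = 6.30 × 0.78717 = 4.9592 W/m².
CH₄: 0.036 × (√1908 − √702) = 0.036 × (43.6807 − 26.4953) = 0.036 × 17.1854 = 0.6187 W/m².
Total ΔF = 4.9592 + 0.6187 = 5.5779 W/m².
ΔT = λ ΔF = 0.71 × 5.58 = 3.9618 K.

ΔF = 5.58 W/m²; ΔT = 3.96 K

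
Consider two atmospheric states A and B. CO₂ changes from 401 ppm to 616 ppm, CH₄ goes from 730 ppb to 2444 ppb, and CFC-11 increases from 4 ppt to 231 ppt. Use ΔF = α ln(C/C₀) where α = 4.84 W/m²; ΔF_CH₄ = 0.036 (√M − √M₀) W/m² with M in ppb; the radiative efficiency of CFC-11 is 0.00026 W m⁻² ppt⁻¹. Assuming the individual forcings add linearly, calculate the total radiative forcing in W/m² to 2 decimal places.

ΔF = 2.94 W/m²

CO₂: 4.84 × ln(616/401) = 4.84 × ln(1.53616) = 4.84 × 0.42929 = 2.0778 W/m².
CH₄: 0.036 × (√2444 − √730) = 0.036 × (49.4368 − 27.0185) = 0.036 × 22.4183 = 0.8071 W/m².
CFC-11: ΔF = 0.00026 × (231 − 4) = 0.00026 × 227 = 0.0590 W/m².
Total ΔF = 2.0778 + 0.8071 + 0.0590 = 2.9439 W/m².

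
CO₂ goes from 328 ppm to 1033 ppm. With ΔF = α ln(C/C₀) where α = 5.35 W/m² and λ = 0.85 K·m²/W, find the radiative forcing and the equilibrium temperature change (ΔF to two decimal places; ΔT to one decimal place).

ΔF = 6.14 W/m²; ΔT = 5.2 K

CO₂: 5.35 × ln(1033/328) = 5.35 × ln(3.14939) = 5.35 × 1.14721 = 6.1376 W/m².
ΔT = λ ΔF = 0.85 × 6.14 = 5.2190 K.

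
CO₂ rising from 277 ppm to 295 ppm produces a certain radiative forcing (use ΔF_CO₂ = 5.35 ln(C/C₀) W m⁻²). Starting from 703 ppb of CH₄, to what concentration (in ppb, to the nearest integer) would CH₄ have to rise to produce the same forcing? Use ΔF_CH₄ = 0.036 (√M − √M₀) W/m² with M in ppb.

M ≈ 1287 ppb

CO₂ forcing: 5.35 × ln(295/277) = 5.35 × 0.062958 = 0.33683 W/m².
Set 0.036(√M − √703) = 0.33683: √M = 0.33683/0.036 + √703 = 9.3564 + 26.5141 = 35.8705.
M = (35.8705)² = 1286.69 ppb.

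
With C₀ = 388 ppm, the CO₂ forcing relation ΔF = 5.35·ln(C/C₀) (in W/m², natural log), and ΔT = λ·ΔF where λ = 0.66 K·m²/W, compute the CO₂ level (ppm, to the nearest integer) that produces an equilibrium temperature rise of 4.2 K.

Required forcing: ΔF = ΔT/λ = 4.2/0.66 = 6.3636 W/m².
Then ln(C/388) = ΔF/5.35 = 6.3636/5.35 = 1.18946.
So C = 388 × e^1.18946 = 388 × 3.28531 = 1274.70 ppm.

C ≈ 1275 ppm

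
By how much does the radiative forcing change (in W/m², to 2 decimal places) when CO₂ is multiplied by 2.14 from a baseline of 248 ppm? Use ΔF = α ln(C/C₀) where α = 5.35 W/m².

Because the forcing depends only on the ratio C/C₀, the initial concentration does not enter.
ΔF = 5.35 × ln(2.14) = 5.35 × 0.76081 = 4.0703 W/m².

ΔF = 4.07 W/m²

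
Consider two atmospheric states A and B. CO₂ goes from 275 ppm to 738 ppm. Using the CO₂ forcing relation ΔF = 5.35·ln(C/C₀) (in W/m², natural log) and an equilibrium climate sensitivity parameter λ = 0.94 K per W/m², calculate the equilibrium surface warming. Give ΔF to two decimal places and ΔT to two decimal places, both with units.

ΔF = 5.28 W/m²; ΔT = 4.96 K

CO₂: 5.35 × ln(738/275) = 5.35 × ln(2.68364) = 5.35 × 0.98717 = 5.2814 W/m².
ΔT = λ ΔF = 0.94 × 5.28 = 4.9632 K.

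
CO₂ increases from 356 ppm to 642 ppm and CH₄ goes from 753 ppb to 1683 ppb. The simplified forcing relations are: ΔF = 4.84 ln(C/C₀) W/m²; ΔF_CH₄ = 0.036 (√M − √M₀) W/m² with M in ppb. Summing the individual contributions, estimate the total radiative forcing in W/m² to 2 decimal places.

ΔF = 3.34 W/m²

CO₂: 4.84 × ln(642/356) = 4.84 × ln(1.80337) = 4.84 × 0.58966 = 2.8540 W/m².
CH₄: 0.036 × (√1683 − √753) = 0.036 × (41.0244 − 27.4408) = 0.036 × 13.5836 = 0.4890 W/m².
Total ΔF = 2.8540 + 0.4890 = 3.3430 W/m².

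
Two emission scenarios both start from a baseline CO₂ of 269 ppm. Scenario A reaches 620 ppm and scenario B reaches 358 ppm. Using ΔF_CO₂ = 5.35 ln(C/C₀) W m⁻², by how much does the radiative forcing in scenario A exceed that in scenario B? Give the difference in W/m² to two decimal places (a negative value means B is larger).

ΔF_A − ΔF_B = 2.94 W/m²

ΔF_A = 5.35 ln(620/269) = 5.35 × 0.83501 = 4.4673 W/m².
ΔF_B = 5.35 ln(358/269) = 5.35 × 0.28582 = 1.5291 W/m².
Difference: 4.4673 − 1.5291 = 2.9382 W/m².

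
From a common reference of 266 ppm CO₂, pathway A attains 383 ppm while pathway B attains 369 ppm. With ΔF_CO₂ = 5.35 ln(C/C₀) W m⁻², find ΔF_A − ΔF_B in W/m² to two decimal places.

ΔF_A − ΔF_B = 0.20 W/m²

ΔF_A = 5.35 ln(383/266) = 5.35 × 0.36454 = 1.9503 W/m².
ΔF_B = 5.35 ln(369/266) = 5.35 × 0.32730 = 1.7511 W/m².
Difference: 1.9503 − 1.7511 = 0.1992 W/m².
(Equivalently, ΔF_A − ΔF_B = 5.35 ln(383/369) = 5.35 × 0.03724 = 0.1992 W/m².)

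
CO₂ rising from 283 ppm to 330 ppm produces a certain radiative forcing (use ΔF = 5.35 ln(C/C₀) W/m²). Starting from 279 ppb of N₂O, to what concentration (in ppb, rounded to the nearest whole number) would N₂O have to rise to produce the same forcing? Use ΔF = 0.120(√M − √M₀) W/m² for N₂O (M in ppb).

CO₂ forcing: 5.35 × ln(330/283) = 5.35 × 0.153646 = 0.82201 W/m².
Set 0.120(√M − √279) = 0.82201: √M = 0.82201/0.120 + √279 = 6.8501 + 16.7033 = 23.5534.
M = (23.5534)² = 554.76 ppb.

M ≈ 555 ppb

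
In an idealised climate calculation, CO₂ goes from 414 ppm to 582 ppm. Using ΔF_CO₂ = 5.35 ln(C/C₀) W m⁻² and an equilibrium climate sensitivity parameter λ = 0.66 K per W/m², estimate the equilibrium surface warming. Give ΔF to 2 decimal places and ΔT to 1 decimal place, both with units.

CO₂: 5.35 × ln(582/414) = 5.35 × ln(1.40580) = 5.35 × 0.34061 = 1.8223 W/m².
ΔT = λ ΔF = 0.66 × 1.82 = 1.2012 K.

ΔF = 1.82 W/m²; ΔT = 1.2 K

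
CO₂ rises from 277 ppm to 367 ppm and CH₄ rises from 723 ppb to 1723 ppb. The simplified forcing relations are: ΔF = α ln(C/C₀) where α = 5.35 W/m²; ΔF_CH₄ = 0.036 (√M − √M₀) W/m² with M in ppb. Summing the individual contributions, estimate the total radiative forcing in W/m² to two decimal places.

CO₂: 5.35 × ln(367/277) = 5.35 × ln(1.32491) = 5.35 × 0.28134 = 1.5052 W/m².
CH₄: 0.036 × (√1723 − √723) = 0.036 × (41.5090 − 26.8887) = 0.036 × 14.6203 = 0.5263 W/m².
Total ΔF = 1.5052 + 0.5263 = 2.0315 W/m².

ΔF = 2.03 W/m²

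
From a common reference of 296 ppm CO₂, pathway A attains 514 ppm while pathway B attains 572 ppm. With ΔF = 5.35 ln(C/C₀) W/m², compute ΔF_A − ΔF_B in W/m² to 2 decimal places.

ΔF_A = 5.35 ln(514/296) = 5.35 × 0.55186 = 2.9525 W/m².
ΔF_B = 5.35 ln(572/296) = 5.35 × 0.65878 = 3.5245 W/m².
Difference: 2.9525 − 3.5245 = -0.5720 W/m².
(Equivalently, ΔF_A − ΔF_B = 5.35 ln(514/572) = 5.35 × -0.10692 = -0.5720 W/m².)

ΔF_A − ΔF_B = -0.57 W/m²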